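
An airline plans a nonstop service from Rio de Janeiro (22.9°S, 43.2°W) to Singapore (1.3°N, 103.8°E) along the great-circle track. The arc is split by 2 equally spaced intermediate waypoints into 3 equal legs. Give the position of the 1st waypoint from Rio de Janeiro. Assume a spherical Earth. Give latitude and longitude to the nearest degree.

Write both endpoints as unit vectors p₁, p₂ with components (cos φ cos λ, cos φ sin λ, sin φ).
The central angle between the endpoints is δ = arccos(p₁·p₂) ≈ 2.467 rad (141.4°).
Interpolate at f = 1/3 with slerp weights a = sin((1−f)δ)/sin δ ≈ 1.597, b = sin(fδ)/sin δ ≈ 1.174.
p = a·p₁ + b·p₂ ≈ (0.793, 0.132, -0.595); φ = arcsin(p_z) ≈ -36.51°, λ = atan2(p_y, p_x) ≈ 9.48°.

≈ 37°S, 9°E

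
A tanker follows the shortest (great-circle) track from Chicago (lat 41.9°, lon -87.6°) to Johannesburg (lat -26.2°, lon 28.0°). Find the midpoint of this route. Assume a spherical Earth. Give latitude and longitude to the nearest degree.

Write both endpoints as unit vectors p₁, p₂ with components (cos φ cos λ, cos φ sin λ, sin φ).
The central angle between the endpoints is δ = arccos(p₁·p₂) ≈ 2.194 rad (125.7°).
Interpolate at f = 1/2 with slerp weights a = sin((1−f)δ)/sin δ ≈ 1.096, b = sin(fδ)/sin δ ≈ 1.096.
p = a·p₁ + b·p₂ ≈ (0.902, -0.353, 0.248); φ = arcsin(p_z) ≈ 14.36°, λ = atan2(p_y, p_x) ≈ -21.38°.

≈ lat 14°, lon -21°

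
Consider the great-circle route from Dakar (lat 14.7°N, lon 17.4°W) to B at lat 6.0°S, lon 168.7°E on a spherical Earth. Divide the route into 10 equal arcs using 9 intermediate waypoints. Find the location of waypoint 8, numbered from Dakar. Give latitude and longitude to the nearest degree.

From cos δ = sin φ₁ sin φ₂ + cos φ₁ cos φ₂ cos Δλ, the central angle is δ ≈ 2.957 rad (169.4°).
Interpolate at f = 8/10 with slerp weights a = sin((1−f)δ)/sin δ ≈ 3.041, b = sin(fδ)/sin δ ≈ 3.819.
p = a·p₁ + b·p₂ ≈ (-0.918, -0.135, 0.372); φ = arcsin(p_z) ≈ 21.86°, λ = atan2(p_y, p_x) ≈ -171.62°.

≈ lat 22°N, lon 172°W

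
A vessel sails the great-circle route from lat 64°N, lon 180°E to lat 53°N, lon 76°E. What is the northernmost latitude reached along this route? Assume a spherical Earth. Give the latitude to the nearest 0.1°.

≈ 70.2°N

The great circle lies in the plane with unit normal n̂ = (p₁ × p₂)/|p₁ × p₂|.
Here n̂_z ≈ -0.338; the vertex latitude is φ_max = arccos|n̂_z| ≈ 70.2°.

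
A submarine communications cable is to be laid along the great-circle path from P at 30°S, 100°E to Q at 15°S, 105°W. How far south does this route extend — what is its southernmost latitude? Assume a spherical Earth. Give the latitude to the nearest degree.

The great circle lies in the plane with unit normal n̂ = (p₁ × p₂)/|p₁ × p₂|.
Here n̂_z ≈ +0.455; the vertex latitude is φ_max = arccos|n̂_z| ≈ 63.0°.

≈ 63°S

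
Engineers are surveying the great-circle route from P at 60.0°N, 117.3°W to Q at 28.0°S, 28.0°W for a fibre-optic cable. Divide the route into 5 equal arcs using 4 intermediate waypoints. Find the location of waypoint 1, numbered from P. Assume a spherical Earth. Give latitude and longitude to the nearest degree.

≈ 48°N, 83°W

Write both endpoints as unit vectors p₁, p₂ with components (cos φ cos λ, cos φ sin λ, sin φ).
The central angle between the endpoints is δ = arccos(p₁·p₂) ≈ 1.984 rad (113.7°).
Interpolate at f = 1/5 with slerp weights a = sin((1−f)δ)/sin δ ≈ 1.092, b = sin(fδ)/sin δ ≈ 0.422.
p = a·p₁ + b·p₂ ≈ (0.079, -0.660, 0.747); φ = arcsin(p_z) ≈ 48.36°, λ = atan2(p_y, p_x) ≈ -83.21°.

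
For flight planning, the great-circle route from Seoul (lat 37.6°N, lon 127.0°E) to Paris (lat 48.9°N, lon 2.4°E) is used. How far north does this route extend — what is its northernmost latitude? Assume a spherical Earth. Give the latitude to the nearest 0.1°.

≈ 64.2°N

The great circle lies in the plane with unit normal n̂ = (p₁ × p₂)/|p₁ × p₂|.
Here n̂_z ≈ -0.435; the vertex latitude is φ_max = arccos|n̂_z| ≈ 64.2°.
Check via Clairaut: cos φ_max = |cos φ₁| · sin C = cos(37.6°)·sin(33.3°) ≈ 0.435, again giving ≈ 64.2°.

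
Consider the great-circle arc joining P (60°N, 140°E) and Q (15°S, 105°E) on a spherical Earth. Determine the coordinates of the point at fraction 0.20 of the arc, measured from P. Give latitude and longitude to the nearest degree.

The haversine formula gives a central angle δ ≈ 1.398 rad (80.1°) between the endpoints.
Interpolate at f = 0.20 with slerp weights a = sin((1−f)δ)/sin δ ≈ 0.913, b = sin(fδ)/sin δ ≈ 0.280.
p = a·p₁ + b·p₂ ≈ (-0.420, 0.555, 0.718); φ = arcsin(p_z) ≈ 45.91°, λ = atan2(p_y, p_x) ≈ 127.11°.

≈ (46°N, 127°E)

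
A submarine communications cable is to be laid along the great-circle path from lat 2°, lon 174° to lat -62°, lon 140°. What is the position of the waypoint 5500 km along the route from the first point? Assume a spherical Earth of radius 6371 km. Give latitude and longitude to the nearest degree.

Convert each endpoint to a unit vector on the sphere (x = cos φ cos λ, y = cos φ sin λ, z = sin φ).
The central angle between the endpoints is δ = arccos(p₁·p₂) ≈ 1.205 rad (69.0°). The total great-circle distance is δ·R ≈ 1.205 × 6371 ≈ 7674 km, so the target fraction is f = 5500/7674 ≈ 0.717.
Interpolate at f ≈ 0.717 with slerp weights a = sin((1−f)δ)/sin δ ≈ 0.358, b = sin(fδ)/sin δ ≈ 0.814.
p = a·p₁ + b·p₂ ≈ (-0.649, 0.283, -0.706); φ = arcsin(p_z) ≈ -44.93°, λ = atan2(p_y, p_x) ≈ 156.43°.

≈ lat -45°, lon 156°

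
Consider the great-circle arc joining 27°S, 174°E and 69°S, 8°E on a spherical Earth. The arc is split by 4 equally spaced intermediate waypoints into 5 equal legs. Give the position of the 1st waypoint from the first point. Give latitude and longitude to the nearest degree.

From cos δ = sin φ₁ sin φ₂ + cos φ₁ cos φ₂ cos Δλ, the central angle is δ ≈ 1.457 rad (83.5°).
Interpolate at f = 1/5 with slerp weights a = sin((1−f)δ)/sin δ ≈ 0.925, b = sin(fδ)/sin δ ≈ 0.289.
p = a·p₁ + b·p₂ ≈ (-0.717, 0.101, -0.690); φ = arcsin(p_z) ≈ -43.61°, λ = atan2(p_y, p_x) ≈ 172.02°.

≈ 44°S, 172°E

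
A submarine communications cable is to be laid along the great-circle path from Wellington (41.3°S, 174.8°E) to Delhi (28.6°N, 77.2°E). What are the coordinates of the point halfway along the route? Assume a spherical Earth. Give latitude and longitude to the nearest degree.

≈ (10°S, 121°E)

The haversine formula gives a central angle δ ≈ 1.986 rad (113.8°) between the endpoints.
Interpolate at f = 1/2 with slerp weights a = sin((1−f)δ)/sin δ ≈ 0.915, b = sin(fδ)/sin δ ≈ 0.915.
p = a·p₁ + b·p₂ ≈ (-0.507, 0.846, -0.166); φ = arcsin(p_z) ≈ -9.55°, λ = atan2(p_y, p_x) ≈ 120.92°.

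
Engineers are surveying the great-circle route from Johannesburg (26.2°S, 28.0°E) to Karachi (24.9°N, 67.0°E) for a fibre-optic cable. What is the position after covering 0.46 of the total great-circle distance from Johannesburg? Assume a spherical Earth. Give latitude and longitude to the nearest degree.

From cos δ = sin φ₁ sin φ₂ + cos φ₁ cos φ₂ cos Δλ, the central angle is δ ≈ 1.108 rad (63.5°).
Interpolate at f = 0.46 with slerp weights a = sin((1−f)δ)/sin δ ≈ 0.629, b = sin(fδ)/sin δ ≈ 0.545.
p = a·p₁ + b·p₂ ≈ (0.692, 0.720, -0.048); φ = arcsin(p_z) ≈ -2.77°, λ = atan2(p_y, p_x) ≈ 46.16°.

≈ (3°S, 46°E)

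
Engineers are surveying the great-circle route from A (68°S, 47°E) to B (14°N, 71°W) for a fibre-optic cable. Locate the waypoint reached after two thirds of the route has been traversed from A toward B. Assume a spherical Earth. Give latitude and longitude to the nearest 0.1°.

Write both endpoints as unit vectors p₁, p₂ with components (cos φ cos λ, cos φ sin λ, sin φ).
The central angle between the endpoints is δ = arccos(p₁·p₂) ≈ 1.977 rad (113.3°).
Interpolate at f = 2/3 with slerp weights a = sin((1−f)δ)/sin δ ≈ 0.666, b = sin(fδ)/sin δ ≈ 1.054.
p = a·p₁ + b·p₂ ≈ (0.503, -0.784, -0.363); φ = arcsin(p_z) ≈ -21.28°, λ = atan2(p_y, p_x) ≈ -57.32°.

≈ (21.3°S, 57.3°W)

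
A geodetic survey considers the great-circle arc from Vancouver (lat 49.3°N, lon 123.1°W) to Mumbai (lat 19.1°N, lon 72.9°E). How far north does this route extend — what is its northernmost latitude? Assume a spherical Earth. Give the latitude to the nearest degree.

The great circle lies in the plane with unit normal n̂ = (p₁ × p₂)/|p₁ × p₂|.
Here n̂_z ≈ -0.181; the vertex latitude is φ_max = arccos|n̂_z| ≈ 79.6°.
Check via Clairaut: cos φ_max = |cos φ₁| · sin C = cos(49.3°)·sin(16.1°) ≈ 0.181, again giving ≈ 79.6°.

≈ 80°N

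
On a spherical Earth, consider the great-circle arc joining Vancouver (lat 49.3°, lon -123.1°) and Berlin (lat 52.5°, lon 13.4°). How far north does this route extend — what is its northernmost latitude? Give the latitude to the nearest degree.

≈ 73°

The great circle lies in the plane with unit normal n̂ = (p₁ × p₂)/|p₁ × p₂|.
Here n̂_z ≈ +0.288; the vertex latitude is φ_max = arccos|n̂_z| ≈ 73.3°.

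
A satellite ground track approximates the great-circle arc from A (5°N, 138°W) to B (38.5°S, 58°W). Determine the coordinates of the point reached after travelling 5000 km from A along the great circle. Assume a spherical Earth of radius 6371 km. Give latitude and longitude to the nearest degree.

Convert each endpoint to a unit vector on the sphere (x = cos φ cos λ, y = cos φ sin λ, z = sin φ).
The central angle between the endpoints is δ = arccos(p₁·p₂) ≈ 1.490 rad (85.3°). The total great-circle distance is δ·R ≈ 1.490 × 6371 ≈ 9490 km, so the target fraction is f = 5000/9490 ≈ 0.527.
Interpolate at f ≈ 0.527 with slerp weights a = sin((1−f)δ)/sin δ ≈ 0.650, b = sin(fδ)/sin δ ≈ 0.709.
p = a·p₁ + b·p₂ ≈ (-0.187, -0.904, -0.385); φ = arcsin(p_z) ≈ -22.63°, λ = atan2(p_y, p_x) ≈ -101.70°.

≈ (23°S, 102°W)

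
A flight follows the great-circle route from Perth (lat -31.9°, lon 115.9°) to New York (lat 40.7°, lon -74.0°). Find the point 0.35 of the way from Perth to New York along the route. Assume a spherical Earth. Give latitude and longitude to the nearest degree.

≈ lat 17°, lon 150°

Convert each endpoint to a unit vector on the sphere (x = cos φ cos λ, y = cos φ sin λ, z = sin φ).
The central angle between the endpoints is δ = arccos(p₁·p₂) ≈ 2.935 rad (168.1°).
Interpolate at f = 0.35 with slerp weights a = sin((1−f)δ)/sin δ ≈ 4.592, b = sin(fδ)/sin δ ≈ 4.163.
p = a·p₁ + b·p₂ ≈ (-0.833, 0.473, 0.288); φ = arcsin(p_z) ≈ 16.76°, λ = atan2(p_y, p_x) ≈ 150.42°.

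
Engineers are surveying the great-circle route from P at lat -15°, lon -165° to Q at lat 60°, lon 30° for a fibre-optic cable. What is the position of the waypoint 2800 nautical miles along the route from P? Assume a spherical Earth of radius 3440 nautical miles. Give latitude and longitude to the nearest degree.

≈ lat 31°, lon -174°

From cos δ = sin φ₁ sin φ₂ + cos φ₁ cos φ₂ cos Δλ, the central angle is δ ≈ 2.333 rad (133.7°). The total great-circle distance is δ·R ≈ 2.333 × 3440 ≈ 8026 nmi, so the target fraction is f = 2800/8026 ≈ 0.349.
Interpolate at f ≈ 0.349 with slerp weights a = sin((1−f)δ)/sin δ ≈ 1.381, b = sin(fδ)/sin δ ≈ 1.005.
p = a·p₁ + b·p₂ ≈ (-0.853, -0.094, 0.513); φ = arcsin(p_z) ≈ 30.88°, λ = atan2(p_y, p_x) ≈ -173.72°.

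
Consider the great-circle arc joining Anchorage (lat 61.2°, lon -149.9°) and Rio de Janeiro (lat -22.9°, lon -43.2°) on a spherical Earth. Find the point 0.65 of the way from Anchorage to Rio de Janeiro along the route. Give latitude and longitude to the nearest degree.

≈ lat 13°, lon -64°

Write both endpoints as unit vectors p₁, p₂ with components (cos φ cos λ, cos φ sin λ, sin φ).
The central angle between the endpoints is δ = arccos(p₁·p₂) ≈ 2.058 rad (117.9°).
Interpolate at f = 0.65 with slerp weights a = sin((1−f)δ)/sin δ ≈ 0.747, b = sin(fδ)/sin δ ≈ 1.101.
p = a·p₁ + b·p₂ ≈ (0.428, -0.875, 0.226); φ = arcsin(p_z) ≈ 13.05°, λ = atan2(p_y, p_x) ≈ -63.91°.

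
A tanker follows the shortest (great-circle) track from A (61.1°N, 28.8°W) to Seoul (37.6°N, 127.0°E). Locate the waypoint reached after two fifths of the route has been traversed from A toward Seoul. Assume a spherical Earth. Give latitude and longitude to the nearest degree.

From cos δ = sin φ₁ sin φ₂ + cos φ₁ cos φ₂ cos Δλ, the central angle is δ ≈ 1.385 rad (79.3°).
Interpolate at f = 2/5 with slerp weights a = sin((1−f)δ)/sin δ ≈ 0.751, b = sin(fδ)/sin δ ≈ 0.535.
p = a·p₁ + b·p₂ ≈ (0.063, 0.164, 0.984); φ = arcsin(p_z) ≈ 79.90°, λ = atan2(p_y, p_x) ≈ 68.94°.

≈ (80°N, 69°E)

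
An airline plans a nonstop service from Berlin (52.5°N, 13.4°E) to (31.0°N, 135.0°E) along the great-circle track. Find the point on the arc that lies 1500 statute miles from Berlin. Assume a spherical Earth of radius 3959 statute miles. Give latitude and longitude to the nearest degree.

≈ (63°N, 50°E)

From cos δ = sin φ₁ sin φ₂ + cos φ₁ cos φ₂ cos Δλ, the central angle is δ ≈ 1.435 rad (82.2°). The total great-circle distance is δ·R ≈ 1.435 × 3959 ≈ 5682 mi, so the target fraction is f = 1500/5682 ≈ 0.264.
Interpolate at f ≈ 0.264 with slerp weights a = sin((1−f)δ)/sin δ ≈ 0.879, b = sin(fδ)/sin δ ≈ 0.373.
p = a·p₁ + b·p₂ ≈ (0.294, 0.350, 0.889); φ = arcsin(p_z) ≈ 62.79°, λ = atan2(p_y, p_x) ≈ 49.98°.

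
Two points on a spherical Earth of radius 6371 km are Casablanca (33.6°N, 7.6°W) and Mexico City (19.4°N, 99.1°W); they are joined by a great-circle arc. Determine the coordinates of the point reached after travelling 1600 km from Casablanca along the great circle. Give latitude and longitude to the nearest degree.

Convert each endpoint to a unit vector on the sphere (x = cos φ cos λ, y = cos φ sin λ, z = sin φ).
The central angle between the endpoints is δ = arccos(p₁·p₂) ≈ 1.407 rad (80.6°). The total great-circle distance is δ·R ≈ 1.407 × 6371 ≈ 8963 km, so the target fraction is f = 1600/8963 ≈ 0.179.
Interpolate at f ≈ 0.179 with slerp weights a = sin((1−f)δ)/sin δ ≈ 0.928, b = sin(fδ)/sin δ ≈ 0.252.
p = a·p₁ + b·p₂ ≈ (0.728, -0.337, 0.597); φ = arcsin(p_z) ≈ 36.65°, λ = atan2(p_y, p_x) ≈ -24.82°.

≈ 37°N, 25°W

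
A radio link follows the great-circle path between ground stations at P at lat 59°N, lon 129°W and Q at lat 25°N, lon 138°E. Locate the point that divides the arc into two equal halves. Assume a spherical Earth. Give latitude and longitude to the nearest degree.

≈ lat 51°N, lon 168°E

Convert each endpoint to a unit vector on the sphere (x = cos φ cos λ, y = cos φ sin λ, z = sin φ).
The central angle between the endpoints is δ = arccos(p₁·p₂) ≈ 1.226 rad (70.3°).
Interpolate at f = 1/2 with slerp weights a = sin((1−f)δ)/sin δ ≈ 0.611, b = sin(fδ)/sin δ ≈ 0.611.
p = a·p₁ + b·p₂ ≈ (-0.610, 0.126, 0.782); φ = arcsin(p_z) ≈ 51.48°, λ = atan2(p_y, p_x) ≈ 168.32°.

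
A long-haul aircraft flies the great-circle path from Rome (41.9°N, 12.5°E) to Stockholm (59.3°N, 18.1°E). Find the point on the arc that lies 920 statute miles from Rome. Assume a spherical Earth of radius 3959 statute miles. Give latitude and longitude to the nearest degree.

≈ 55°N, 16°E

Write both endpoints as unit vectors p₁, p₂ with components (cos φ cos λ, cos φ sin λ, sin φ).
The central angle between the endpoints is δ = arccos(p₁·p₂) ≈ 0.310 rad (17.7°). The total great-circle distance is δ·R ≈ 0.310 × 3959 ≈ 1226 mi, so the target fraction is f = 920/1226 ≈ 0.750.
Interpolate at f ≈ 0.750 with slerp weights a = sin((1−f)δ)/sin δ ≈ 0.253, b = sin(fδ)/sin δ ≈ 0.756.
p = a·p₁ + b·p₂ ≈ (0.551, 0.161, 0.819); φ = arcsin(p_z) ≈ 54.98°, λ = atan2(p_y, p_x) ≈ 16.26°.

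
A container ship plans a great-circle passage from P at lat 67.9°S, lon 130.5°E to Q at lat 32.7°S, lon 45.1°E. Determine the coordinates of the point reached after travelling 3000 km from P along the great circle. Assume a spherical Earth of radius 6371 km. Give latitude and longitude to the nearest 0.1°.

From cos δ = sin φ₁ sin φ₂ + cos φ₁ cos φ₂ cos Δλ, the central angle is δ ≈ 1.017 rad (58.3°). The total great-circle distance is δ·R ≈ 1.017 × 6371 ≈ 6479 km, so the target fraction is f = 3000/6479 ≈ 0.463.
Interpolate at f ≈ 0.463 with slerp weights a = sin((1−f)δ)/sin δ ≈ 0.611, b = sin(fδ)/sin δ ≈ 0.533.
p = a·p₁ + b·p₂ ≈ (0.168, 0.493, -0.854); φ = arcsin(p_z) ≈ -58.64°, λ = atan2(p_y, p_x) ≈ 71.21°.

≈ lat 58.6°S, lon 71.2°E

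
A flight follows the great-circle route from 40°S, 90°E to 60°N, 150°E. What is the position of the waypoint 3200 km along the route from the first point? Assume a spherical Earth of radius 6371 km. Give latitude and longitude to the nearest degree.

≈ 14°S, 103°E

From cos δ = sin φ₁ sin φ₂ + cos φ₁ cos φ₂ cos Δλ, the central angle is δ ≈ 1.945 rad (111.4°). The total great-circle distance is δ·R ≈ 1.945 × 6371 ≈ 12389 km, so the target fraction is f = 3200/12389 ≈ 0.258.
Interpolate at f ≈ 0.258 with slerp weights a = sin((1−f)δ)/sin δ ≈ 1.065, b = sin(fδ)/sin δ ≈ 0.517.
p = a·p₁ + b·p₂ ≈ (-0.224, 0.945, -0.237); φ = arcsin(p_z) ≈ -13.71°, λ = atan2(p_y, p_x) ≈ 103.33°.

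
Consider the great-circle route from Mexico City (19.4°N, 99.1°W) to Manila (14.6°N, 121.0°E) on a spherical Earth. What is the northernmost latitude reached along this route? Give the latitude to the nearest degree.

≈ 42°N

The great circle lies in the plane with unit normal n̂ = (p₁ × p₂)/|p₁ × p₂|.
Here n̂_z ≈ -0.745; the vertex latitude is φ_max = arccos|n̂_z| ≈ 41.8°.
Check via Clairaut: cos φ_max = |cos φ₁| · sin C = cos(19.4°)·sin(52.2°) ≈ 0.745, again giving ≈ 41.8°.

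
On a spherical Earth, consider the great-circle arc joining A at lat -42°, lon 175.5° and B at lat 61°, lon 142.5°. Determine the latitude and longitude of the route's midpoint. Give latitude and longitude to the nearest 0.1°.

≈ lat 9.9°, lon 162.6°

Write both endpoints as unit vectors p₁, p₂ with components (cos φ cos λ, cos φ sin λ, sin φ).
The central angle between the endpoints is δ = arccos(p₁·p₂) ≈ 1.858 rad (106.4°).
Interpolate at f = 1/2 with slerp weights a = sin((1−f)δ)/sin δ ≈ 0.835, b = sin(fδ)/sin δ ≈ 0.835.
p = a·p₁ + b·p₂ ≈ (-0.940, 0.295, 0.172); φ = arcsin(p_z) ≈ 9.88°, λ = atan2(p_y, p_x) ≈ 162.57°.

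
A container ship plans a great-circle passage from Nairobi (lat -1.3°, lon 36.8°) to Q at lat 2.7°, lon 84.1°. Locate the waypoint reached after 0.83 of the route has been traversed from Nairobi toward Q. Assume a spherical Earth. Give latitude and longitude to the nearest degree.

≈ lat 2°, lon 76°

Write both endpoints as unit vectors p₁, p₂ with components (cos φ cos λ, cos φ sin λ, sin φ).
The central angle between the endpoints is δ = arccos(p₁·p₂) ≈ 0.828 rad (47.5°).
Interpolate at f = 0.83 with slerp weights a = sin((1−f)δ)/sin δ ≈ 0.190, b = sin(fδ)/sin δ ≈ 0.861.
p = a·p₁ + b·p₂ ≈ (0.241, 0.970, 0.036); φ = arcsin(p_z) ≈ 2.08°, λ = atan2(p_y, p_x) ≈ 76.05°.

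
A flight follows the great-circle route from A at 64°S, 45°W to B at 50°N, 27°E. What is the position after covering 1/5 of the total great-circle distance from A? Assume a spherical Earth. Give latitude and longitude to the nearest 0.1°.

Write both endpoints as unit vectors p₁, p₂ with components (cos φ cos λ, cos φ sin λ, sin φ).
The central angle between the endpoints is δ = arccos(p₁·p₂) ≈ 2.216 rad (127.0°).
Interpolate at f = 1/5 with slerp weights a = sin((1−f)δ)/sin δ ≈ 1.226, b = sin(fδ)/sin δ ≈ 0.537.
p = a·p₁ + b·p₂ ≈ (0.688, -0.223, -0.691); φ = arcsin(p_z) ≈ -43.70°, λ = atan2(p_y, p_x) ≈ -18.00°.

≈ 43.7°S, 18.0°W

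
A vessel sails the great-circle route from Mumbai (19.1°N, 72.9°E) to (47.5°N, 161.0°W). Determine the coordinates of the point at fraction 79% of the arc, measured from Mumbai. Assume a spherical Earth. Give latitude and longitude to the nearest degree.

≈ (57°N, 169°E)

Convert each endpoint to a unit vector on the sphere (x = cos φ cos λ, y = cos φ sin λ, z = sin φ).
The central angle between the endpoints is δ = arccos(p₁·p₂) ≈ 1.706 rad (97.8°).
Interpolate at f = 0.79 with slerp weights a = sin((1−f)δ)/sin δ ≈ 0.354, b = sin(fδ)/sin δ ≈ 0.984.
p = a·p₁ + b·p₂ ≈ (-0.530, 0.103, 0.841); φ = arcsin(p_z) ≈ 57.29°, λ = atan2(p_y, p_x) ≈ 168.99°.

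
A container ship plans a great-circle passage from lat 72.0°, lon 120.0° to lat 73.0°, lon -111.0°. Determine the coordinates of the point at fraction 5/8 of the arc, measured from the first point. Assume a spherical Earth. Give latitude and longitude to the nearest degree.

≈ lat 82°, lon -151°

Write both endpoints as unit vectors p₁, p₂ with components (cos φ cos λ, cos φ sin λ, sin φ).
The central angle between the endpoints is δ = arccos(p₁·p₂) ≈ 0.550 rad (31.5°).
Interpolate at f = 5/8 with slerp weights a = sin((1−f)δ)/sin δ ≈ 0.392, b = sin(fδ)/sin δ ≈ 0.645.
p = a·p₁ + b·p₂ ≈ (-0.128, -0.071, 0.989); φ = arcsin(p_z) ≈ 81.57°, λ = atan2(p_y, p_x) ≈ -150.95°.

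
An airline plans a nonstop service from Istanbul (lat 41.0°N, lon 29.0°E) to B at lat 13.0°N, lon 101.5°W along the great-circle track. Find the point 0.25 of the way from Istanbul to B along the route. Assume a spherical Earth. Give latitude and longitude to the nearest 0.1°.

≈ lat 52.9°N, lon 7.7°W

Write both endpoints as unit vectors p₁, p₂ with components (cos φ cos λ, cos φ sin λ, sin φ).
The central angle between the endpoints is δ = arccos(p₁·p₂) ≈ 1.907 rad (109.3°).
Interpolate at f = 0.25 with slerp weights a = sin((1−f)δ)/sin δ ≈ 1.049, b = sin(fδ)/sin δ ≈ 0.486.
p = a·p₁ + b·p₂ ≈ (0.598, -0.080, 0.798); φ = arcsin(p_z) ≈ 52.89°, λ = atan2(p_y, p_x) ≈ -7.66°.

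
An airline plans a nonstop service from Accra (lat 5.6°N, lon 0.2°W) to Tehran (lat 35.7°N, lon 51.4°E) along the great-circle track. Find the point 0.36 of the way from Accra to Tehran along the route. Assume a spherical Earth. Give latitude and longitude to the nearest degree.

≈ lat 18°N, lon 16°E

Write both endpoints as unit vectors p₁, p₂ with components (cos φ cos λ, cos φ sin λ, sin φ).
The central angle between the endpoints is δ = arccos(p₁·p₂) ≈ 0.978 rad (56.0°).
Interpolate at f = 0.36 with slerp weights a = sin((1−f)δ)/sin δ ≈ 0.706, b = sin(fδ)/sin δ ≈ 0.416.
p = a·p₁ + b·p₂ ≈ (0.914, 0.261, 0.312); φ = arcsin(p_z) ≈ 18.15°, λ = atan2(p_y, p_x) ≈ 15.97°.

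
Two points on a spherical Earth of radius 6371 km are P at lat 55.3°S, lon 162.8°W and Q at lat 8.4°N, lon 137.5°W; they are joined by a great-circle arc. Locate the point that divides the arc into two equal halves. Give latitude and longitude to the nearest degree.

≈ lat 24°S, lon 147°W

Write both endpoints as unit vectors p₁, p₂ with components (cos φ cos λ, cos φ sin λ, sin φ).
The central angle between the endpoints is δ = arccos(p₁·p₂) ≈ 1.171 rad (67.1°).
Interpolate at f = 1/2 with slerp weights a = sin((1−f)δ)/sin δ ≈ 0.600, b = sin(fδ)/sin δ ≈ 0.600.
p = a·p₁ + b·p₂ ≈ (-0.764, -0.502, -0.406); φ = arcsin(p_z) ≈ -23.93°, λ = atan2(p_y, p_x) ≈ -146.69°.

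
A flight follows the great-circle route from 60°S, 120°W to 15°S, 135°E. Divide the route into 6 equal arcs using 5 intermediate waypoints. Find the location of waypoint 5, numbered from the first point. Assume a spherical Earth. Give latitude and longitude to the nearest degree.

The haversine formula gives a central angle δ ≈ 1.471 rad (84.3°) between the endpoints.
Interpolate at f = 5/6 with slerp weights a = sin((1−f)δ)/sin δ ≈ 0.244, b = sin(fδ)/sin δ ≈ 0.946.
p = a·p₁ + b·p₂ ≈ (-0.707, 0.540, -0.456); φ = arcsin(p_z) ≈ -27.14°, λ = atan2(p_y, p_x) ≈ 142.61°.

≈ 27°S, 143°E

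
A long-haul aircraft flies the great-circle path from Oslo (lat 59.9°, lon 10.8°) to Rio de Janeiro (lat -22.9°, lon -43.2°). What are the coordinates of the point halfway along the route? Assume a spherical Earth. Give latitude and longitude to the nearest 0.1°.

Write both endpoints as unit vectors p₁, p₂ with components (cos φ cos λ, cos φ sin λ, sin φ).
The central angle between the endpoints is δ = arccos(p₁·p₂) ≈ 1.636 rad (93.7°).
Interpolate at f = 1/2 with slerp weights a = sin((1−f)δ)/sin δ ≈ 0.731, b = sin(fδ)/sin δ ≈ 0.731.
p = a·p₁ + b·p₂ ≈ (0.851, -0.392, 0.348); φ = arcsin(p_z) ≈ 20.37°, λ = atan2(p_y, p_x) ≈ -24.75°.

≈ lat 20.4°, lon -24.7°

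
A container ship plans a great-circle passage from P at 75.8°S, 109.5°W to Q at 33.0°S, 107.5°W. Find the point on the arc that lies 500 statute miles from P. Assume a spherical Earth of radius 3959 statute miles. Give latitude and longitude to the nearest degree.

≈ 69°S, 109°W

Write both endpoints as unit vectors p₁, p₂ with components (cos φ cos λ, cos φ sin λ, sin φ).
The central angle between the endpoints is δ = arccos(p₁·p₂) ≈ 0.747 rad (42.8°). The total great-circle distance is δ·R ≈ 0.747 × 3959 ≈ 2958 mi, so the target fraction is f = 500/2958 ≈ 0.169.
Interpolate at f ≈ 0.169 with slerp weights a = sin((1−f)δ)/sin δ ≈ 0.856, b = sin(fδ)/sin δ ≈ 0.185.
p = a·p₁ + b·p₂ ≈ (-0.117, -0.346, -0.931); φ = arcsin(p_z) ≈ -68.57°, λ = atan2(p_y, p_x) ≈ -108.65°.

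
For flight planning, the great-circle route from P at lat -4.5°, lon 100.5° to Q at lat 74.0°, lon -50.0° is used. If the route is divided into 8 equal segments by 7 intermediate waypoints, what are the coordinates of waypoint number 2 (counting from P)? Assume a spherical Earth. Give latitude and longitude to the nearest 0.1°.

Write both endpoints as unit vectors p₁, p₂ with components (cos φ cos λ, cos φ sin λ, sin φ).
The central angle between the endpoints is δ = arccos(p₁·p₂) ≈ 1.891 rad (108.3°).
Interpolate at f = 2/8 with slerp weights a = sin((1−f)δ)/sin δ ≈ 1.041, b = sin(fδ)/sin δ ≈ 0.480.
p = a·p₁ + b·p₂ ≈ (-0.104, 0.919, 0.379); φ = arcsin(p_z) ≈ 22.29°, λ = atan2(p_y, p_x) ≈ 96.47°.

≈ lat 22.3°, lon 96.5°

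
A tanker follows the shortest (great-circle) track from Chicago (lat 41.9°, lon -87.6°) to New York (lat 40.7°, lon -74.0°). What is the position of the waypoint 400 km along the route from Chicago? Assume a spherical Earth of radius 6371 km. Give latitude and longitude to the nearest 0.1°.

Convert each endpoint to a unit vector on the sphere (x = cos φ cos λ, y = cos φ sin λ, z = sin φ).
The central angle between the endpoints is δ = arccos(p₁·p₂) ≈ 0.179 rad (10.3°). The total great-circle distance is δ·R ≈ 0.179 × 6371 ≈ 1143 km, so the target fraction is f = 400/1143 ≈ 0.350.
Interpolate at f ≈ 0.350 with slerp weights a = sin((1−f)δ)/sin δ ≈ 0.652, b = sin(fδ)/sin δ ≈ 0.352.
p = a·p₁ + b·p₂ ≈ (0.094, -0.741, 0.665); φ = arcsin(p_z) ≈ 41.66°, λ = atan2(p_y, p_x) ≈ -82.79°.

≈ lat 41.7°, lon -82.8°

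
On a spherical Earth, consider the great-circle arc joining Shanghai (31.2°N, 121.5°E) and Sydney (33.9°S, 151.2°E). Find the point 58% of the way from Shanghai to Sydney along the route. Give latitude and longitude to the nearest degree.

≈ 7°S, 138°E

Convert each endpoint to a unit vector on the sphere (x = cos φ cos λ, y = cos φ sin λ, z = sin φ).
The central angle between the endpoints is δ = arccos(p₁·p₂) ≈ 1.237 rad (70.9°).
Interpolate at f = 0.58 with slerp weights a = sin((1−f)δ)/sin δ ≈ 0.525, b = sin(fδ)/sin δ ≈ 0.696.
p = a·p₁ + b·p₂ ≈ (-0.741, 0.661, -0.116); φ = arcsin(p_z) ≈ -6.66°, λ = atan2(p_y, p_x) ≈ 138.24°.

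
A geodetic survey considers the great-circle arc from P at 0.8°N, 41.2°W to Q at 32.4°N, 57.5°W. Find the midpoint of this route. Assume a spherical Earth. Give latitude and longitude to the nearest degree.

The haversine formula gives a central angle δ ≈ 0.613 rad (35.1°) between the endpoints.
Interpolate at f = 1/2 with slerp weights a = sin((1−f)δ)/sin δ ≈ 0.524, b = sin(fδ)/sin δ ≈ 0.524.
p = a·p₁ + b·p₂ ≈ (0.632, -0.719, 0.288); φ = arcsin(p_z) ≈ 16.76°, λ = atan2(p_y, p_x) ≈ -48.66°.

≈ 17°N, 49°W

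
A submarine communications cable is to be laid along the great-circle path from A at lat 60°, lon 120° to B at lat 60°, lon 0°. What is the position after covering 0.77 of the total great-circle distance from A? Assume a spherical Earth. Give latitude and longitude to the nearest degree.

Convert each endpoint to a unit vector on the sphere (x = cos φ cos λ, y = cos φ sin λ, z = sin φ).
The central angle between the endpoints is δ = arccos(p₁·p₂) ≈ 0.896 rad (51.3°).
Interpolate at f = 0.77 with slerp weights a = sin((1−f)δ)/sin δ ≈ 0.262, b = sin(fδ)/sin δ ≈ 0.815.
p = a·p₁ + b·p₂ ≈ (0.342, 0.113, 0.933); φ = arcsin(p_z) ≈ 68.88°, λ = atan2(p_y, p_x) ≈ 18.35°.

≈ lat 69°, lon 18°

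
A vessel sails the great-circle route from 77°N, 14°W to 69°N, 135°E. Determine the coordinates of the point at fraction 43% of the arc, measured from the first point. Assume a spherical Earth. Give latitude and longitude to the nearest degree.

Write both endpoints as unit vectors p₁, p₂ with components (cos φ cos λ, cos φ sin λ, sin φ).
The central angle between the endpoints is δ = arccos(p₁·p₂) ≈ 0.572 rad (32.8°).
Interpolate at f = 0.43 with slerp weights a = sin((1−f)δ)/sin δ ≈ 0.592, b = sin(fδ)/sin δ ≈ 0.450.
p = a·p₁ + b·p₂ ≈ (0.015, 0.082, 0.997); φ = arcsin(p_z) ≈ 85.23°, λ = atan2(p_y, p_x) ≈ 79.50°.

≈ 85°N, 79°E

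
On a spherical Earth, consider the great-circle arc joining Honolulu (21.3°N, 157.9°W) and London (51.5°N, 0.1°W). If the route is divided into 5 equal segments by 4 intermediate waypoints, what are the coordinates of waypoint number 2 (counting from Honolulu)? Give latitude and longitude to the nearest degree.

Write both endpoints as unit vectors p₁, p₂ with components (cos φ cos λ, cos φ sin λ, sin φ).
The central angle between the endpoints is δ = arccos(p₁·p₂) ≈ 1.826 rad (104.6°).
Interpolate at f = 2/5 with slerp weights a = sin((1−f)δ)/sin δ ≈ 0.919, b = sin(fδ)/sin δ ≈ 0.690.
p = a·p₁ + b·p₂ ≈ (-0.364, -0.323, 0.874); φ = arcsin(p_z) ≈ 60.88°, λ = atan2(p_y, p_x) ≈ -138.43°.

≈ (61°N, 138°W)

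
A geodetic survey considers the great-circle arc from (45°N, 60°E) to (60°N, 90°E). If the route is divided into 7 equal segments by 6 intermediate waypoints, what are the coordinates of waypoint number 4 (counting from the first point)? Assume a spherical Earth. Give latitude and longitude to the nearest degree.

≈ (55°N, 75°E)

Convert each endpoint to a unit vector on the sphere (x = cos φ cos λ, y = cos φ sin λ, z = sin φ).
The central angle between the endpoints is δ = arccos(p₁·p₂) ≈ 0.406 rad (23.3°).
Interpolate at f = 4/7 with slerp weights a = sin((1−f)δ)/sin δ ≈ 0.438, b = sin(fδ)/sin δ ≈ 0.582.
p = a·p₁ + b·p₂ ≈ (0.155, 0.560, 0.814); φ = arcsin(p_z) ≈ 54.51°, λ = atan2(p_y, p_x) ≈ 74.52°.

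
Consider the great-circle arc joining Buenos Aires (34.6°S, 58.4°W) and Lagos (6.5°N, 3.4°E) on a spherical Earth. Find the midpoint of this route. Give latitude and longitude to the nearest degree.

The haversine formula gives a central angle δ ≈ 1.243 rad (71.2°) between the endpoints.
Interpolate at f = 1/2 with slerp weights a = sin((1−f)δ)/sin δ ≈ 0.615, b = sin(fδ)/sin δ ≈ 0.615.
p = a·p₁ + b·p₂ ≈ (0.875, -0.395, -0.280); φ = arcsin(p_z) ≈ -16.24°, λ = atan2(p_y, p_x) ≈ -24.29°.

≈ 16°S, 24°W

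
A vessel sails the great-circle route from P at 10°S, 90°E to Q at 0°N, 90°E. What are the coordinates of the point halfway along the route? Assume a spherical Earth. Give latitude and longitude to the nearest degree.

≈ 5°S, 90°E

The haversine formula gives a central angle δ ≈ 0.175 rad (10.0°) between the endpoints.
Interpolate at f = 1/2 with slerp weights a = sin((1−f)δ)/sin δ ≈ 0.502, b = sin(fδ)/sin δ ≈ 0.502.
p = a·p₁ + b·p₂ ≈ (0.000, 0.996, -0.087); φ = arcsin(p_z) ≈ -5.00°, λ = atan2(p_y, p_x) ≈ 90.00°.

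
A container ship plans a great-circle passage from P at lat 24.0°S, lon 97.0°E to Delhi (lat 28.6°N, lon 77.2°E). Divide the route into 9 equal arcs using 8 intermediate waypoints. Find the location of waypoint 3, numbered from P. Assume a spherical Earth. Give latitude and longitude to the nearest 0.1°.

≈ lat 6.5°S, lon 90.4°E

Convert each endpoint to a unit vector on the sphere (x = cos φ cos λ, y = cos φ sin λ, z = sin φ).
The central angle between the endpoints is δ = arccos(p₁·p₂) ≈ 0.976 rad (55.9°).
Interpolate at f = 3/9 with slerp weights a = sin((1−f)δ)/sin δ ≈ 0.731, b = sin(fδ)/sin δ ≈ 0.386.
p = a·p₁ + b·p₂ ≈ (-0.006, 0.994, -0.113); φ = arcsin(p_z) ≈ -6.47°, λ = atan2(p_y, p_x) ≈ 90.37°.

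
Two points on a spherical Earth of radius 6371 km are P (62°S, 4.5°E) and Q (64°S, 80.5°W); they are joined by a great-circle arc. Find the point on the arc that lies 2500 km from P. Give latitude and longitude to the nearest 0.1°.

≈ (69.2°S, 49.3°W)

The haversine formula gives a central angle δ ≈ 0.624 rad (35.8°) between the endpoints. The total great-circle distance is δ·R ≈ 0.624 × 6371 ≈ 3976 km, so the target fraction is f = 2500/3976 ≈ 0.629.
Interpolate at f ≈ 0.629 with slerp weights a = sin((1−f)δ)/sin δ ≈ 0.393, b = sin(fδ)/sin δ ≈ 0.654.
p = a·p₁ + b·p₂ ≈ (0.231, -0.268, -0.935); φ = arcsin(p_z) ≈ -69.25°, λ = atan2(p_y, p_x) ≈ -49.26°.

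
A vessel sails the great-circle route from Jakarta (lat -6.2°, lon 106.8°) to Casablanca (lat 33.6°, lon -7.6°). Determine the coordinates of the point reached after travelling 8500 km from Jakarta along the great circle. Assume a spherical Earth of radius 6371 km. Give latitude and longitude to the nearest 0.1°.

≈ lat 31.1°, lon 36.7°

Convert each endpoint to a unit vector on the sphere (x = cos φ cos λ, y = cos φ sin λ, z = sin φ).
The central angle between the endpoints is δ = arccos(p₁·p₂) ≈ 1.984 rad (113.7°). The total great-circle distance is δ·R ≈ 1.984 × 6371 ≈ 12642 km, so the target fraction is f = 8500/12642 ≈ 0.672.
Interpolate at f ≈ 0.672 with slerp weights a = sin((1−f)δ)/sin δ ≈ 0.661, b = sin(fδ)/sin δ ≈ 1.062.
p = a·p₁ + b·p₂ ≈ (0.687, 0.512, 0.516); φ = arcsin(p_z) ≈ 31.07°, λ = atan2(p_y, p_x) ≈ 36.72°.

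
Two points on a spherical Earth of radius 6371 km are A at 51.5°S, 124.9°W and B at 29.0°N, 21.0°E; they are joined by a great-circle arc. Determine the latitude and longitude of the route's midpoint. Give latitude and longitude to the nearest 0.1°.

≈ 30.7°S, 23.2°W

The haversine formula gives a central angle δ ≈ 2.550 rad (146.1°) between the endpoints.
Interpolate at f = 1/2 with slerp weights a = sin((1−f)δ)/sin δ ≈ 1.716, b = sin(fδ)/sin δ ≈ 1.716.
p = a·p₁ + b·p₂ ≈ (0.790, -0.338, -0.511); φ = arcsin(p_z) ≈ -30.74°, λ = atan2(p_y, p_x) ≈ -23.18°.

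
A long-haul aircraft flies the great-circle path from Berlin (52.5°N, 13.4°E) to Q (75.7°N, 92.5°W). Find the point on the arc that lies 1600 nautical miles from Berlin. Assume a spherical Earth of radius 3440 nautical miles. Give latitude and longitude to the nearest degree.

Write both endpoints as unit vectors p₁, p₂ with components (cos φ cos λ, cos φ sin λ, sin φ).
The central angle between the endpoints is δ = arccos(p₁·p₂) ≈ 0.756 rad (43.3°). The total great-circle distance is δ·R ≈ 0.756 × 3440 ≈ 2601 nmi, so the target fraction is f = 1600/2601 ≈ 0.615.
Interpolate at f ≈ 0.615 with slerp weights a = sin((1−f)δ)/sin δ ≈ 0.418, b = sin(fδ)/sin δ ≈ 0.654.
p = a·p₁ + b·p₂ ≈ (0.241, -0.102, 0.965); φ = arcsin(p_z) ≈ 74.85°, λ = atan2(p_y, p_x) ≈ -23.05°.

≈ (75°N, 23°W)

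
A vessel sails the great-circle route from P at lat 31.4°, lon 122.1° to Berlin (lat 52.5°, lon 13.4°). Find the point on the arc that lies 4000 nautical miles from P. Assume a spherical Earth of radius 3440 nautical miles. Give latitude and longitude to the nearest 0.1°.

Convert each endpoint to a unit vector on the sphere (x = cos φ cos λ, y = cos φ sin λ, z = sin φ).
The central angle between the endpoints is δ = arccos(p₁·p₂) ≈ 1.321 rad (75.7°). The total great-circle distance is δ·R ≈ 1.321 × 3440 ≈ 4546 nmi, so the target fraction is f = 4000/4546 ≈ 0.880.
Interpolate at f ≈ 0.880 with slerp weights a = sin((1−f)δ)/sin δ ≈ 0.163, b = sin(fδ)/sin δ ≈ 0.947.
p = a·p₁ + b·p₂ ≈ (0.487, 0.252, 0.836); φ = arcsin(p_z) ≈ 56.76°, λ = atan2(p_y, p_x) ≈ 27.32°.

≈ lat 56.8°, lon 27.3°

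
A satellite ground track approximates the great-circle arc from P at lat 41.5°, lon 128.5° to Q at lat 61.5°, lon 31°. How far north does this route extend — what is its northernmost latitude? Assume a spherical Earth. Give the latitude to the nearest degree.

≈ 65°

The great circle lies in the plane with unit normal n̂ = (p₁ × p₂)/|p₁ × p₂|.
Here n̂_z ≈ -0.420; the vertex latitude is φ_max = arccos|n̂_z| ≈ 65.2°.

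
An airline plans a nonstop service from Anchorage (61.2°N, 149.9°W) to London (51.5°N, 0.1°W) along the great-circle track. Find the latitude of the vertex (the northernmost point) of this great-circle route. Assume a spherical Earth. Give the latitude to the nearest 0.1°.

The great circle lies in the plane with unit normal n̂ = (p₁ × p₂)/|p₁ × p₂|.
Here n̂_z ≈ +0.167; the vertex latitude is φ_max = arccos|n̂_z| ≈ 80.4°.
Check via Clairaut: cos φ_max = |cos φ₁| · sin C = cos(61.2°)·sin(20.3°) ≈ 0.167, again giving ≈ 80.4°.

≈ 80.4°N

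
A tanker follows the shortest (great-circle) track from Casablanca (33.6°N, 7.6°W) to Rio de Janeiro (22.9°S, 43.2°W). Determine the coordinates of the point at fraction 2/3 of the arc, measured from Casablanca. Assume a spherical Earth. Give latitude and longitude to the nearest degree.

The haversine formula gives a central angle δ ≈ 1.150 rad (65.9°) between the endpoints.
Interpolate at f = 2/3 with slerp weights a = sin((1−f)δ)/sin δ ≈ 0.410, b = sin(fδ)/sin δ ≈ 0.760.
p = a·p₁ + b·p₂ ≈ (0.849, -0.524, -0.069); φ = arcsin(p_z) ≈ -3.96°, λ = atan2(p_y, p_x) ≈ -31.71°.

≈ 4°S, 32°W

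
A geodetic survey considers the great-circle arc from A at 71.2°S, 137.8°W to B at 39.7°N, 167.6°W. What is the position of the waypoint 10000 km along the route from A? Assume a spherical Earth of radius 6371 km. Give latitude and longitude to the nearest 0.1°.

≈ 17.0°N, 163.5°W

From cos δ = sin φ₁ sin φ₂ + cos φ₁ cos φ₂ cos Δλ, the central angle is δ ≈ 1.971 rad (112.9°). The total great-circle distance is δ·R ≈ 1.971 × 6371 ≈ 12557 km, so the target fraction is f = 10000/12557 ≈ 0.796.
Interpolate at f ≈ 0.796 with slerp weights a = sin((1−f)δ)/sin δ ≈ 0.424, b = sin(fδ)/sin δ ≈ 1.086.
p = a·p₁ + b·p₂ ≈ (-0.917, -0.271, 0.292); φ = arcsin(p_z) ≈ 16.98°, λ = atan2(p_y, p_x) ≈ -163.53°.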